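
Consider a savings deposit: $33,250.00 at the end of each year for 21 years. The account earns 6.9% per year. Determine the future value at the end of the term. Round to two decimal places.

$1,474,591.24

This is an ordinary annuity: 21 deposits of $33,250.00 at the end of each year.
Periodic rate r = 0.069 per year.
FV = PMT × [((1+r)^n − 1)/r] = 33,250 × [(1+r)^21 − 1] / r = $1,474,591.24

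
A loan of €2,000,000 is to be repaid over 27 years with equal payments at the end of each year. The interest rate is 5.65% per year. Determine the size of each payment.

€146,134.09

Level ordinary annuity; solve PV = PMT × [(1 − (1+r)^−n)/r] for PMT.
Periodic rate r = 0.0565 per year.
With n = 27: PMT = 2,000,000 / ([(1 − (1+r)^−n)/r]) = €146,134.09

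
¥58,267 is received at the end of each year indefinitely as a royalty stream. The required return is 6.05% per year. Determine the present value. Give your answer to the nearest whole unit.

Periodic rate r = 0.0605 per year.
Level perpetuity: PV = PMT / r = 58,267 / (0.0605) = ¥963,091.

¥963,091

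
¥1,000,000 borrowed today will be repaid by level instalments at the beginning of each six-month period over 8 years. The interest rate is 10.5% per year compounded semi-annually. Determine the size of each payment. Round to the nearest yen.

Level annuity due; solve PV = PMT × [(1 − (1+r)^−n)/r] × (1+r) for PMT.
Periodic rate r = 0.105/2 per half-year; n is counted in half-years.
With n = 16: PMT = 1,000,000 / ([(1 − (1+r)^−n)/r] × (1+r)) = ¥89,234

¥89,234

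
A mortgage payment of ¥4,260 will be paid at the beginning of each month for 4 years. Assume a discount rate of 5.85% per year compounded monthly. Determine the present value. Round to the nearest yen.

This is an annuity due: 48 payments of ¥4,260 at the beginning of each month.
Periodic rate r = 0.0585/12 per month; n is counted in months.
PV = PMT × [(1 − (1+r)^−n)/r] × (1+r) = 4,260 × [1 − (1+r)^−48] / r × (1+r) = ¥182,811

¥182,811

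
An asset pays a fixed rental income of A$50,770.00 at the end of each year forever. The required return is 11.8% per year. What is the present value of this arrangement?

Periodic rate r = 0.118 per year.
Level perpetuity: PV = PMT / r = 50,770 / (0.118) = A$430,254.24.

A$430,254.24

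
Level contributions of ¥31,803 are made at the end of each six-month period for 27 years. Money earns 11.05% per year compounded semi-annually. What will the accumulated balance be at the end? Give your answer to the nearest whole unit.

¥9,927,669

This is an ordinary annuity: 54 deposits of ¥31,803 at the end of each six-month period.
Periodic rate r = 0.1105/2 per half-year; n is counted in half-years.
FV = PMT × [((1+r)^n − 1)/r] = 31,803 × [(1+r)^54 − 1] / r = ¥9,927,669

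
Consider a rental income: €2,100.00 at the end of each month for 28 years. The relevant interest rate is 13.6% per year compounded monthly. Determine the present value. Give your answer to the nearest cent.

This is an ordinary annuity: 336 payments of €2,100.00 at the end of each month.
Periodic rate r = 0.136/12 per month; n is counted in months.
PV = PMT × [(1 − (1+r)^−n)/r] = 2,100 × [1 − (1+r)^−336] / r = €181,092.95

€181,092.95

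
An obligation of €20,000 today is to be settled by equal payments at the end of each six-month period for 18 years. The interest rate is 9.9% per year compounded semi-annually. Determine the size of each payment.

€1,200.94

Level ordinary annuity; solve PV = PMT × [(1 − (1+r)^−n)/r] for PMT.
Periodic rate r = 0.099/2 per half-year; n is counted in half-years.
With n = 36: PMT = 20,000 / ([(1 − (1+r)^−n)/r]) = €1,200.94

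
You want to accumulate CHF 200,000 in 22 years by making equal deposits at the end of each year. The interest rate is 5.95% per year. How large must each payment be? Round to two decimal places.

CHF 4,636.98

Level ordinary annuity; solve FV = PMT × [((1+r)^n − 1)/r] for PMT.
Periodic rate r = 0.0595 per year.
With n = 22: PMT = 200,000 / ([((1+r)^n − 1)/r]) = CHF 4,636.98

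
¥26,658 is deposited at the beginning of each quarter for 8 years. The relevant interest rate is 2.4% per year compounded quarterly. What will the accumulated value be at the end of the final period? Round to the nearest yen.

This is an annuity due: 32 deposits of ¥26,658 at the beginning of each quarter.
Periodic rate r = 0.024/4 per quarter; n is counted in quarters.
FV = PMT × [((1+r)^n − 1)/r] × (1+r) = 26,658 × [(1+r)^32 − 1] / r × (1+r) = ¥942,989

¥942,989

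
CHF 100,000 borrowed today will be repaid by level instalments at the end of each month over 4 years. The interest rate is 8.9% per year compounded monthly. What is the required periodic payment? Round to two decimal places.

CHF 2,483.76

Level ordinary annuity; solve PV = PMT × [(1 − (1+r)^−n)/r] for PMT.
Periodic rate r = 0.089/12 per month; n is counted in months.
With n = 48: PMT = 100,000 / ([(1 − (1+r)^−n)/r]) = CHF 2,483.76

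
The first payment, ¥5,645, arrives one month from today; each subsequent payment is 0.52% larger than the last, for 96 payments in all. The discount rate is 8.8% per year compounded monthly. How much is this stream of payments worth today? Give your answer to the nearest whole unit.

¥487,278

Periodic rate r = 0.088/12 per month; n is counted in months.
Growing ordinary annuity: PV = PMT₁ × [1 − ((1+g)/(1+r))^n] / (r − g) = 5,645 × [1 − ((1+0.0052)/(1+r))^96] / (r − 0.0052) = ¥487,278.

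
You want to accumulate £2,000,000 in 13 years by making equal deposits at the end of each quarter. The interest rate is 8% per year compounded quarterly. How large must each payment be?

Level ordinary annuity; solve FV = PMT × [((1+r)^n − 1)/r] for PMT.
Periodic rate r = 0.08/4 per quarter; n is counted in quarters.
With n = 52: PMT = 2,000,000 / ([((1+r)^n − 1)/r]) = £22,218.17

£22,218.17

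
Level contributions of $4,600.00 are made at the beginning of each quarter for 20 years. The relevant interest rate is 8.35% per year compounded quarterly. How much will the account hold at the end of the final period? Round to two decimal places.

This is an annuity due: 80 deposits of $4,600.00 at the beginning of each quarter.
Periodic rate r = 0.0835/4 per quarter; n is counted in quarters.
FV = PMT × [((1+r)^n − 1)/r] × (1+r) = 4,600 × [(1+r)^80 − 1] / r × (1+r) = $949,693.21

$949,693.21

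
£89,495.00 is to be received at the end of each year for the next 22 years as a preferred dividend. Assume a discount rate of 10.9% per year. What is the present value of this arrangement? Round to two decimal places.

This is an ordinary annuity: 22 payments of £89,495.00 at the end of each year.
Periodic rate r = 0.109 per year.
PV = PMT × [(1 − (1+r)^−n)/r] = 89,495 × [1 − (1+r)^−22] / r = £736,745.21

£736,745.21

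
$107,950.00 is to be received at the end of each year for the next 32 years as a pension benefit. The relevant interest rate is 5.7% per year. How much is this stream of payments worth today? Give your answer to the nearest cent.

$1,572,531.93

This is an ordinary annuity: 32 payments of $107,950.00 at the end of each year.
Periodic rate r = 0.057 per year.
PV = PMT × [(1 − (1+r)^−n)/r] = 107,950 × [1 − (1+r)^−32] / r = $1,572,531.93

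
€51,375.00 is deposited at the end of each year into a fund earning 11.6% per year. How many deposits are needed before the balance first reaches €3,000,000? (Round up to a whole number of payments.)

19 payments

Periodic rate r = 0.116 per year.
Ordinary annuity FV: 3,000,000 = 51,375 × [((1+r)^n − 1)/r].
(1+r)^n = 1 + 3,000,000 × r / 51,375, so n = ln(1 + 3,000,000·r/51,375) / ln(1+r) = 18.69.
Round up to a whole number of payments: n = 19.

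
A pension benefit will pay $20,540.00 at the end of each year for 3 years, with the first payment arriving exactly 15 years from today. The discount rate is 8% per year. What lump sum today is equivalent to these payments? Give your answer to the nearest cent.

$18,021.82

Ordinary annuity of 3 payments, first payment at period 15.
Periodic rate r = 0.08 per year.
The ordinary-annuity PV formula values the stream one period before the first payment (period 14); discount that back 14 periods:
PV₀ = 20,540 × [1 − (1+r)^−3] / r × (1+r)^−14 = $18,021.82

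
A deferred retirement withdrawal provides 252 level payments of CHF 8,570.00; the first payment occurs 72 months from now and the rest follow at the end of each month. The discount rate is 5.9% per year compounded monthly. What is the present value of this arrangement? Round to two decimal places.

Ordinary annuity of 252 payments, first payment at period 72.
Periodic rate r = 0.059/12 per month; n is counted in months.
The ordinary-annuity PV formula values the stream one period before the first payment (period 71); discount that back 71 periods:
PV₀ = 8,570 × [1 − (1+r)^−252] / r × (1+r)^−71 = CHF 872,962.52

CHF 872,962.52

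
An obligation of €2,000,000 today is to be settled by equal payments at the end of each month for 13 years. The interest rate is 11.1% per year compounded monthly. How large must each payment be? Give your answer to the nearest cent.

€24,271.53

Level ordinary annuity; solve PV = PMT × [(1 − (1+r)^−n)/r] for PMT.
Periodic rate r = 0.111/12 per month; n is counted in months.
With n = 156: PMT = 2,000,000 / ([(1 − (1+r)^−n)/r]) = €24,271.53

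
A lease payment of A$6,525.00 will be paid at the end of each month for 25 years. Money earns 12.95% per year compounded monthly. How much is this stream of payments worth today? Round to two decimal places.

This is an ordinary annuity: 300 payments of A$6,525.00 at the end of each month.
Periodic rate r = 0.1295/12 per month; n is counted in months.
PV = PMT × [(1 − (1+r)^−n)/r] = 6,525 × [1 − (1+r)^−300] / r = A$580,478.81

A$580,478.81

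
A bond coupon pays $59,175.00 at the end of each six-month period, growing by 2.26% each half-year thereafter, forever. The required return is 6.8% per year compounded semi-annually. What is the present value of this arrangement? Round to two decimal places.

$5,190,789.47

Periodic rate r = 0.068/2 per half-year.
Growing perpetuity (Gordon): PV = PMT₁ / (r − g) = 59,175 / (r − 0.0226) = $5,190,789.47.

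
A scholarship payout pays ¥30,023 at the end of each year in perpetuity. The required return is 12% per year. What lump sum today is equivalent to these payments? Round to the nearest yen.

Periodic rate r = 0.12 per year.
Level perpetuity: PV = PMT / r = 30,023 / (0.12) = ¥250,192.

¥250,192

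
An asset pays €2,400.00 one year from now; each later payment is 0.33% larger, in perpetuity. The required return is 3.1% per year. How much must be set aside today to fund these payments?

Periodic rate r = 0.031 per year.
Growing perpetuity (Gordon): PV = PMT₁ / (r − g) = 2,400 / (r − 0.0033) = €86,642.60.

€86,642.60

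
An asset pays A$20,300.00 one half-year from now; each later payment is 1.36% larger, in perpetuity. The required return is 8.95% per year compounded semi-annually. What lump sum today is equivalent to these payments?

Periodic rate r = 0.0895/2 per half-year.
Growing perpetuity (Gordon): PV = PMT₁ / (r − g) = 20,300 / (r − 0.0136) = A$651,685.39.

A$651,685.39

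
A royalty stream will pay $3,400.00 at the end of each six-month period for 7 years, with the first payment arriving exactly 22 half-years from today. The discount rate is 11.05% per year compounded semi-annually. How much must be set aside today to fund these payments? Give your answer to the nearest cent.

Ordinary annuity of 14 payments, first payment at period 22.
Periodic rate r = 0.1105/2 per half-year; n is counted in half-years.
The ordinary-annuity PV formula values the stream one period before the first payment (period 21); discount that back 21 periods:
PV₀ = 3,400 × [1 − (1+r)^−14] / r × (1+r)^−21 = $10,522.92

$10,522.92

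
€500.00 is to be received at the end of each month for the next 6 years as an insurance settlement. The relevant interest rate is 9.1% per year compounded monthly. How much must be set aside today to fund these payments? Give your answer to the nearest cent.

This is an ordinary annuity: 72 payments of €500.00 at the end of each month.
Periodic rate r = 0.091/12 per month; n is counted in months.
PV = PMT × [(1 − (1+r)^−n)/r] = 500 × [1 − (1+r)^−72] / r = €27,662.20

€27,662.20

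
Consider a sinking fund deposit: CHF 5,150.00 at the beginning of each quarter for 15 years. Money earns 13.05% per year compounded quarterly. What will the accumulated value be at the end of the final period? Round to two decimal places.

This is an annuity due: 60 deposits of CHF 5,150.00 at the beginning of each quarter.
Periodic rate r = 0.1305/4 per quarter; n is counted in quarters.
FV = PMT × [((1+r)^n − 1)/r] × (1+r) = 5,150 × [(1+r)^60 − 1] / r × (1+r) = CHF 955,808.47

CHF 955,808.47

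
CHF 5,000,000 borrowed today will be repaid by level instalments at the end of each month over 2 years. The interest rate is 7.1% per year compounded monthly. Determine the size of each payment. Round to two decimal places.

Level ordinary annuity; solve PV = PMT × [(1 − (1+r)^−n)/r] for PMT.
Periodic rate r = 0.071/12 per month; n is counted in months.
With n = 24: PMT = 5,000,000 / ([(1 − (1+r)^−n)/r]) = CHF 224,089.63

CHF 224,089.63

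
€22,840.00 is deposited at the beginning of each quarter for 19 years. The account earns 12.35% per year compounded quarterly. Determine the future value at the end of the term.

This is an annuity due: 76 deposits of €22,840.00 at the beginning of each quarter.
Periodic rate r = 0.1235/4 per quarter; n is counted in quarters.
FV = PMT × [((1+r)^n − 1)/r] × (1+r) = 22,840 × [(1+r)^76 − 1] / r × (1+r) = €6,927,852.27

€6,927,852.27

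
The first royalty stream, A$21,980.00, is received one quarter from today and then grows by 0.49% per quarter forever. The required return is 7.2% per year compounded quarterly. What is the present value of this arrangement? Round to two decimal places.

A$1,677,862.60

Periodic rate r = 0.072/4 per quarter.
Growing perpetuity (Gordon): PV = PMT₁ / (r − g) = 21,980 / (r − 0.0049) = A$1,677,862.60.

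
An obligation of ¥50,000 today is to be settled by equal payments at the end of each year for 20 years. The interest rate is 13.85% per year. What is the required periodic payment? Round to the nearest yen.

Level ordinary annuity; solve PV = PMT × [(1 − (1+r)^−n)/r] for PMT.
Periodic rate r = 0.1385 per year.
With n = 20: PMT = 50,000 / ([(1 − (1+r)^−n)/r]) = ¥7,484

¥7,484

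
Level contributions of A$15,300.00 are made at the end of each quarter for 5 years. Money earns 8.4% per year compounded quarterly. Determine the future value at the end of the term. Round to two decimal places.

This is an ordinary annuity: 20 deposits of A$15,300.00 at the end of each quarter.
Periodic rate r = 0.084/4 per quarter; n is counted in quarters.
FV = PMT × [((1+r)^n − 1)/r] = 15,300 × [(1+r)^20 − 1] / r = A$375,474.09

A$375,474.09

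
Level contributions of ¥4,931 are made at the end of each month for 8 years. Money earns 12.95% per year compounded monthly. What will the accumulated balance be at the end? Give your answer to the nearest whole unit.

¥823,531

This is an ordinary annuity: 96 deposits of ¥4,931 at the end of each month.
Periodic rate r = 0.1295/12 per month; n is counted in months.
FV = PMT × [((1+r)^n − 1)/r] = 4,931 × [(1+r)^96 − 1] / r = ¥823,531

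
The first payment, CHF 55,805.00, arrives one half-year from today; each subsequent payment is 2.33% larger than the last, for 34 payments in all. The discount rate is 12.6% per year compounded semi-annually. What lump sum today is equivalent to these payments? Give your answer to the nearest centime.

CHF 1,020,319.84

Periodic rate r = 0.126/2 per half-year; n is counted in half-years.
Growing ordinary annuity: PV = PMT₁ × [1 − ((1+g)/(1+r))^n] / (r − g) = 55,805 × [1 − ((1+0.0233)/(1+r))^34] / (r − 0.0233) = CHF 1,020,319.84.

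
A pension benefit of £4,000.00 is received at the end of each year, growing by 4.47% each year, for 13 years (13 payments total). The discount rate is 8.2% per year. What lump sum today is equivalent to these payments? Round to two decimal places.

£39,273.26

Periodic rate r = 0.082 per year.
Growing ordinary annuity: PV = PMT₁ × [1 − ((1+g)/(1+r))^n] / (r − g) = 4,000 × [1 − ((1+0.0447)/(1+r))^13] / (r − 0.0447) = £39,273.26.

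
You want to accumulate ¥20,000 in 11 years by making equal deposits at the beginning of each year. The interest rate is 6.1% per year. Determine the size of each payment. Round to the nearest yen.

Level annuity due; solve FV = PMT × [((1+r)^n − 1)/r] × (1+r) for PMT.
Periodic rate r = 0.061 per year.
With n = 11: PMT = 20,000 / ([((1+r)^n − 1)/r] × (1+r)) = ¥1,252

¥1,252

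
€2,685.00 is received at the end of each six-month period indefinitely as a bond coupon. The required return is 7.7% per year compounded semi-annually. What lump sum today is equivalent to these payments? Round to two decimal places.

Periodic rate r = 0.077/2 per half-year.
Level perpetuity: PV = PMT / r = 2,685 / (0.077/2) = €69,740.26.

€69,740.26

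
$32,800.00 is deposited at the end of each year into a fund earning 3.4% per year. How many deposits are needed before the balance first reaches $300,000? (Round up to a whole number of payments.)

9 payments

Periodic rate r = 0.034 per year.
Ordinary annuity FV: 300,000 = 32,800 × [((1+r)^n − 1)/r].
(1+r)^n = 1 + 300,000 × r / 32,800, so n = ln(1 + 300,000·r/32,800) / ln(1+r) = 8.10.
Round up to a whole number of payments: n = 9.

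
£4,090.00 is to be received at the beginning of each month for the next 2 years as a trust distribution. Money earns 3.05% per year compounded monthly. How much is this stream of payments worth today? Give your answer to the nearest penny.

This is an annuity due: 24 payments of £4,090.00 at the beginning of each month.
Periodic rate r = 0.0305/12 per month; n is counted in months.
PV = PMT × [(1 − (1+r)^−n)/r] × (1+r) = 4,090 × [1 − (1+r)^−24] / r × (1+r) = £95,350.64

£95,350.64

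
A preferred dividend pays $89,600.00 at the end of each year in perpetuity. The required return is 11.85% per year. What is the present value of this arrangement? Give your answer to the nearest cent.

Periodic rate r = 0.1185 per year.
Level perpetuity: PV = PMT / r = 89,600 / (0.1185) = $756,118.14.

$756,118.14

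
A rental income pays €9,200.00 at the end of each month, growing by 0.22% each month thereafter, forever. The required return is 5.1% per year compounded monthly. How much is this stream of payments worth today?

Periodic rate r = 0.051/12 per month.
Growing perpetuity (Gordon): PV = PMT₁ / (r − g) = 9,200 / (r − 0.0022) = €4,487,804.88.

€4,487,804.88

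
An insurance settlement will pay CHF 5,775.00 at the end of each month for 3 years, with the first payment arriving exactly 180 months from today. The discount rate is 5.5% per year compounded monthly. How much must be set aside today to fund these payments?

CHF 84,355.93

Ordinary annuity of 36 payments, first payment at period 180.
Periodic rate r = 0.055/12 per month; n is counted in months.
The ordinary-annuity PV formula values the stream one period before the first payment (period 179); discount that back 179 periods:
PV₀ = 5,775 × [1 − (1+r)^−36] / r × (1+r)^−179 = CHF 84,355.93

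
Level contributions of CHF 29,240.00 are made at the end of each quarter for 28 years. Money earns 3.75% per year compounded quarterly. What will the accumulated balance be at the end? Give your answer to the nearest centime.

This is an ordinary annuity: 112 deposits of CHF 29,240.00 at the end of each quarter.
Periodic rate r = 0.0375/4 per quarter; n is counted in quarters.
FV = PMT × [((1+r)^n − 1)/r] = 29,240 × [(1+r)^112 − 1] / r = CHF 5,750,400.90

CHF 5,750,400.90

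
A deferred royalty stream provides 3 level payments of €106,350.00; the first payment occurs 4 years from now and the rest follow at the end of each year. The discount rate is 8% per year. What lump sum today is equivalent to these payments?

€217,568.99

Ordinary annuity of 3 payments, first payment at period 4.
Periodic rate r = 0.08 per year.
The ordinary-annuity PV formula values the stream one period before the first payment (period 3); discount that back 3 periods:
PV₀ = 106,350 × [1 − (1+r)^−3] / r × (1+r)^−3 = €217,568.99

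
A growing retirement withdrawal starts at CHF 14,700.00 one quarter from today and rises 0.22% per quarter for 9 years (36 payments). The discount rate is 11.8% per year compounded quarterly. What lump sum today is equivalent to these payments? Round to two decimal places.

Periodic rate r = 0.118/4 per quarter; n is counted in quarters.
Growing ordinary annuity: PV = PMT₁ × [1 − ((1+g)/(1+r))^n] / (r − g) = 14,700 × [1 − ((1+0.0022)/(1+r))^36] / (r − 0.0022) = CHF 333,833.85.

CHF 333,833.85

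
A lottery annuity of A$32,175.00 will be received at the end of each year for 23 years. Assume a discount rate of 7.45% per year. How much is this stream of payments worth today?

A$349,158.41

This is an ordinary annuity: 23 payments of A$32,175.00 at the end of each year.
Periodic rate r = 0.0745 per year.
PV = PMT × [(1 − (1+r)^−n)/r] = 32,175 × [1 − (1+r)^−23] / r = A$349,158.41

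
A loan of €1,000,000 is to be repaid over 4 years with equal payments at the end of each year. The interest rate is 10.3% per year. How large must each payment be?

Level ordinary annuity; solve PV = PMT × [(1 − (1+r)^−n)/r] for PMT.
Periodic rate r = 0.103 per year.
With n = 4: PMT = 1,000,000 / ([(1 − (1+r)^−n)/r]) = €317,521.90

€317,521.90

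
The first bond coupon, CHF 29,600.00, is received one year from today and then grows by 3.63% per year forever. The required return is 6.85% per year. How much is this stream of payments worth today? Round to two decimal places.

Periodic rate r = 0.0685 per year.
Growing perpetuity (Gordon): PV = PMT₁ / (r − g) = 29,600 / (r − 0.0363) = CHF 919,254.66.

CHF 919,254.66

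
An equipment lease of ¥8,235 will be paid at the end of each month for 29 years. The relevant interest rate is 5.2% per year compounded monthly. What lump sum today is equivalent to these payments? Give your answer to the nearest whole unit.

This is an ordinary annuity: 348 payments of ¥8,235 at the end of each month.
Periodic rate r = 0.052/12 per month; n is counted in months.
PV = PMT × [(1 − (1+r)^−n)/r] = 8,235 × [1 − (1+r)^−348] / r = ¥1,478,358

¥1,478,358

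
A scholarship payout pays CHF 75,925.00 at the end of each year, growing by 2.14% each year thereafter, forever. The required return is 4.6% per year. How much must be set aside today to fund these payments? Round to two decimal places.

Periodic rate r = 0.046 per year.
Growing perpetuity (Gordon): PV = PMT₁ / (r − g) = 75,925 / (r − 0.0214) = CHF 3,086,382.11.

CHF 3,086,382.11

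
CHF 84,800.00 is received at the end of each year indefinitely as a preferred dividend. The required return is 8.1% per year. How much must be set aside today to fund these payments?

Periodic rate r = 0.081 per year.
Level perpetuity: PV = PMT / r = 84,800 / (0.081) = CHF 1,046,913.58.

CHF 1,046,913.58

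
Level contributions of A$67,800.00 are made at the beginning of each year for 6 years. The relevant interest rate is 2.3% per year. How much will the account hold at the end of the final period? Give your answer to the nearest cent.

A$440,831.99

This is an annuity due: 6 deposits of A$67,800.00 at the beginning of each year.
Periodic rate r = 0.023 per year.
FV = PMT × [((1+r)^n − 1)/r] × (1+r) = 67,800 × [(1+r)^6 − 1] / r × (1+r) = A$440,831.99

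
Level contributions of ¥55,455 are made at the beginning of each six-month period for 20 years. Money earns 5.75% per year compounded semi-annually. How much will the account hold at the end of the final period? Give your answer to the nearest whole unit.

¥4,181,720

This is an annuity due: 40 deposits of ¥55,455 at the beginning of each six-month period.
Periodic rate r = 0.0575/2 per half-year; n is counted in half-years.
FV = PMT × [((1+r)^n − 1)/r] × (1+r) = 55,455 × [(1+r)^40 − 1] / r × (1+r) = ¥4,181,720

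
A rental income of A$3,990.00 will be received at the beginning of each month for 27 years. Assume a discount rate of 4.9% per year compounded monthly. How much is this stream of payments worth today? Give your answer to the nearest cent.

This is an annuity due: 324 payments of A$3,990.00 at the beginning of each month.
Periodic rate r = 0.049/12 per month; n is counted in months.
PV = PMT × [(1 − (1+r)^−n)/r] × (1+r) = 3,990 × [1 − (1+r)^−324] / r × (1+r) = A$719,117.88

A$719,117.88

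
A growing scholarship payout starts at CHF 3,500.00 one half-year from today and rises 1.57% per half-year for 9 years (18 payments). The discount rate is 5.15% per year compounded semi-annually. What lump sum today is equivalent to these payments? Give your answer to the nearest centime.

CHF 56,561.23

Periodic rate r = 0.0515/2 per half-year; n is counted in half-years.
Growing ordinary annuity: PV = PMT₁ × [1 − ((1+g)/(1+r))^n] / (r − g) = 3,500 × [1 − ((1+0.0157)/(1+r))^18] / (r − 0.0157) = CHF 56,561.23.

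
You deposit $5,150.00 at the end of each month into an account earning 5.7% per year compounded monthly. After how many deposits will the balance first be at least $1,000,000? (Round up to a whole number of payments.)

Periodic rate r = 0.057/12 per month; n is counted in months.
Ordinary annuity FV: 1,000,000 = 5,150 × [((1+r)^n − 1)/r].
(1+r)^n = 1 + 1,000,000 × r / 5,150, so n = ln(1 + 1,000,000·r/5,150) / ln(1+r) = 137.91.
Round up to a whole number of payments: n = 138.

138 payments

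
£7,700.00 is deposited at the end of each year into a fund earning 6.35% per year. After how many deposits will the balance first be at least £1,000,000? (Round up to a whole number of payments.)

Periodic rate r = 0.0635 per year.
Ordinary annuity FV: 1,000,000 = 7,700 × [((1+r)^n − 1)/r].
(1+r)^n = 1 + 1,000,000 × r / 7,700, so n = ln(1 + 1,000,000·r/7,700) / ln(1+r) = 36.13.
Round up to a whole number of payments: n = 37.

37 payments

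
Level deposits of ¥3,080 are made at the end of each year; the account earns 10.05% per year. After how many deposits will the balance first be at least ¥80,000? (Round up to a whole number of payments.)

14 payments

Periodic rate r = 0.1005 per year.
Ordinary annuity FV: 80,000 = 3,080 × [((1+r)^n − 1)/r].
(1+r)^n = 1 + 80,000 × r / 3,080, so n = ln(1 + 80,000·r/3,080) / ln(1+r) = 13.41.
Round up to a whole number of payments: n = 14.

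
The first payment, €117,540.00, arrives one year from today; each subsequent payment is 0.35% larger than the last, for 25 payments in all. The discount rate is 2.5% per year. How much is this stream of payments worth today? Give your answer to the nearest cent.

Periodic rate r = 0.025 per year.
Growing ordinary annuity: PV = PMT₁ × [1 − ((1+g)/(1+r))^n] / (r − g) = 117,540 × [1 − ((1+0.0035)/(1+r))^25] / (r − 0.0035) = €2,248,984.36.

€2,248,984.36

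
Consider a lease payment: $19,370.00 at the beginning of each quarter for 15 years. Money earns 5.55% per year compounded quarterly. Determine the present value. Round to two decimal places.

This is an annuity due: 60 payments of $19,370.00 at the beginning of each quarter.
Periodic rate r = 0.0555/4 per quarter; n is counted in quarters.
PV = PMT × [(1 − (1+r)^−n)/r] × (1+r) = 19,370 × [1 − (1+r)^−60] / r × (1+r) = $796,227.09

$796,227.09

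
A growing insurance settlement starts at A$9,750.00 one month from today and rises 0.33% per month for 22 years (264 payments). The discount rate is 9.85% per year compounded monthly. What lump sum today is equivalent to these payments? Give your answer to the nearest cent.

A$1,438,733.29

Periodic rate r = 0.0985/12 per month; n is counted in months.
Growing ordinary annuity: PV = PMT₁ × [1 − ((1+g)/(1+r))^n] / (r − g) = 9,750 × [1 − ((1+0.0033)/(1+r))^264] / (r − 0.0033) = A$1,438,733.29.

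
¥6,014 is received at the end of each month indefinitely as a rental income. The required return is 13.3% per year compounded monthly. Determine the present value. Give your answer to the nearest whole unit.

¥542,617

Periodic rate r = 0.133/12 per month.
Level perpetuity: PV = PMT / r = 6,014 / (0.133/12) = ¥542,617.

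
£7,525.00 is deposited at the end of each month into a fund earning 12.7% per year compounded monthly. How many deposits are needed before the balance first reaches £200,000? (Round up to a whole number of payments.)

Periodic rate r = 0.127/12 per month; n is counted in months.
Ordinary annuity FV: 200,000 = 7,525 × [((1+r)^n − 1)/r].
(1+r)^n = 1 + 200,000 × r / 7,525, so n = ln(1 + 200,000·r/7,525) / ln(1+r) = 23.54.
Round up to a whole number of payments: n = 24.

24 payments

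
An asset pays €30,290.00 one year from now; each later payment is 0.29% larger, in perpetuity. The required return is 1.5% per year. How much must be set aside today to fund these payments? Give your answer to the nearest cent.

€2,503,305.79

Periodic rate r = 0.015 per year.
Growing perpetuity (Gordon): PV = PMT₁ / (r − g) = 30,290 / (r − 0.0029) = €2,503,305.79.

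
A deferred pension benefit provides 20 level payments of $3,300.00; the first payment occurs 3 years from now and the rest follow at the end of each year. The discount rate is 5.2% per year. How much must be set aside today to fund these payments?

$36,537.99

Ordinary annuity of 20 payments, first payment at period 3.
Periodic rate r = 0.052 per year.
The ordinary-annuity PV formula values the stream one period before the first payment (period 2); discount that back 2 periods:
PV₀ = 3,300 × [1 − (1+r)^−20] / r × (1+r)^−2 = $36,537.99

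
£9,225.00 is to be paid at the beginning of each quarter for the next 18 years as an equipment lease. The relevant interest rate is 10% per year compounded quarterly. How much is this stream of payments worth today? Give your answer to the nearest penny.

This is an annuity due: 72 payments of £9,225.00 at the beginning of each quarter.
Periodic rate r = 0.1/4 per quarter; n is counted in quarters.
PV = PMT × [(1 − (1+r)^−n)/r] × (1+r) = 9,225 × [1 − (1+r)^−72] / r × (1+r) = £314,305.71

£314,305.71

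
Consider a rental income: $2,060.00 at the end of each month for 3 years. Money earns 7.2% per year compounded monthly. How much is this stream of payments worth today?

$66,518.94

This is an ordinary annuity: 36 payments of $2,060.00 at the end of each month.
Periodic rate r = 0.072/12 per month; n is counted in months.
PV = PMT × [(1 − (1+r)^−n)/r] = 2,060 × [1 − (1+r)^−36] / r = $66,518.94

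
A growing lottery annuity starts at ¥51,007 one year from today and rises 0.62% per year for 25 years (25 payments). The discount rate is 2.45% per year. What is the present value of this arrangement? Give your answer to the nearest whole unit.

¥1,011,086

Periodic rate r = 0.0245 per year.
Growing ordinary annuity: PV = PMT₁ × [1 − ((1+g)/(1+r))^n] / (r − g) = 51,007 × [1 − ((1+0.0062)/(1+r))^25] / (r − 0.0062) = ¥1,011,086.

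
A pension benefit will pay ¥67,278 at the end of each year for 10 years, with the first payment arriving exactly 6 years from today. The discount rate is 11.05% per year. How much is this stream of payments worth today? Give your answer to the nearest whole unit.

Ordinary annuity of 10 payments, first payment at period 6.
Periodic rate r = 0.1105 per year.
The ordinary-annuity PV formula values the stream one period before the first payment (period 5); discount that back 5 periods:
PV₀ = 67,278 × [1 − (1+r)^−10] / r × (1+r)^−5 = ¥234,115

¥234,115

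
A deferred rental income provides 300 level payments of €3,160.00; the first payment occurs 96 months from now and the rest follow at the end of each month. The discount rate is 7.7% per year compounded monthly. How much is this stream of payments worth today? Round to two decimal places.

€228,848.43

Ordinary annuity of 300 payments, first payment at period 96.
Periodic rate r = 0.077/12 per month; n is counted in months.
The ordinary-annuity PV formula values the stream one period before the first payment (period 95); discount that back 95 periods:
PV₀ = 3,160 × [1 − (1+r)^−300] / r × (1+r)^−95 = €228,848.43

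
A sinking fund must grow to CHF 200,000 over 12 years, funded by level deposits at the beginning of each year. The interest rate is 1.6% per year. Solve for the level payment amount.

Level annuity due; solve FV = PMT × [((1+r)^n − 1)/r] × (1+r) for PMT.
Periodic rate r = 0.016 per year.
With n = 12: PMT = 200,000 / ([((1+r)^n − 1)/r] × (1+r)) = CHF 15,010.25

CHF 15,010.25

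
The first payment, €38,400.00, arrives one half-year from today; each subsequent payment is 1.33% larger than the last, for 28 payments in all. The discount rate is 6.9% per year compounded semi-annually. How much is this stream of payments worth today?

€796,926.69

Periodic rate r = 0.069/2 per half-year; n is counted in half-years.
Growing ordinary annuity: PV = PMT₁ × [1 − ((1+g)/(1+r))^n] / (r − g) = 38,400 × [1 − ((1+0.0133)/(1+r))^28] / (r − 0.0133) = €796,926.69.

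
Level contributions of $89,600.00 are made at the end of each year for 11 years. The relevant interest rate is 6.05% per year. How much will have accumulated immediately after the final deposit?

This is an ordinary annuity: 11 deposits of $89,600.00 at the end of each year.
Periodic rate r = 0.0605 per year.
FV = PMT × [((1+r)^n − 1)/r] = 89,600 × [(1+r)^11 − 1] / r = $1,344,994.46

$1,344,994.46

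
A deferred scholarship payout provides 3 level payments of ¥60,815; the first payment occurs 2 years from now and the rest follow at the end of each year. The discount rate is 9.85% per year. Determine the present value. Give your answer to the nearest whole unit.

Ordinary annuity of 3 payments, first payment at period 2.
Periodic rate r = 0.0985 per year.
The ordinary-annuity PV formula values the stream one period before the first payment (period 1); discount that back 1 periods:
PV₀ = 60,815 × [1 − (1+r)^−3] / r × (1+r)^−1 = ¥138,041

¥138,041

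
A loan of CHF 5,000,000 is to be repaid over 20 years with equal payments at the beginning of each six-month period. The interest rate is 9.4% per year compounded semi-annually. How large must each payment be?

Level annuity due; solve PV = PMT × [(1 − (1+r)^−n)/r] × (1+r) for PMT.
Periodic rate r = 0.094/2 per half-year; n is counted in half-years.
With n = 40: PMT = 5,000,000 / ([(1 − (1+r)^−n)/r] × (1+r)) = CHF 266,971.19

CHF 266,971.19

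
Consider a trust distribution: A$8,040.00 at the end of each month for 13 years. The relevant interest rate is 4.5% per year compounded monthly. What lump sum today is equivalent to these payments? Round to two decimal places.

This is an ordinary annuity: 156 payments of A$8,040.00 at the end of each month.
Periodic rate r = 0.045/12 per month; n is counted in months.
PV = PMT × [(1 − (1+r)^−n)/r] = 8,040 × [1 − (1+r)^−156] / r = A$948,257.44

A$948,257.44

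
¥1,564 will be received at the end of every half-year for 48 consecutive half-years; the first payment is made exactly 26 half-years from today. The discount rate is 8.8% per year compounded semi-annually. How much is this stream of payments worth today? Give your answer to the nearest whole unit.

¥10,580

Ordinary annuity of 48 payments, first payment at period 26.
Periodic rate r = 0.088/2 per half-year; n is counted in half-years.
The ordinary-annuity PV formula values the stream one period before the first payment (period 25); discount that back 25 periods:
PV₀ = 1,564 × [1 − (1+r)^−48] / r × (1+r)^−25 = ¥10,580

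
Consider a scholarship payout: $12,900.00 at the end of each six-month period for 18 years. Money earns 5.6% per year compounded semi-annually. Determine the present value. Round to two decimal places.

This is an ordinary annuity: 36 payments of $12,900.00 at the end of each six-month period.
Periodic rate r = 0.056/2 per half-year; n is counted in half-years.
PV = PMT × [(1 − (1+r)^−n)/r] = 12,900 × [1 − (1+r)^−36] / r = $290,231.89

$290,231.89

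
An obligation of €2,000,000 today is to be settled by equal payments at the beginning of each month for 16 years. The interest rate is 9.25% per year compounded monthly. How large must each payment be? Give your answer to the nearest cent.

Level annuity due; solve PV = PMT × [(1 − (1+r)^−n)/r] × (1+r) for PMT.
Periodic rate r = 0.0925/12 per month; n is counted in months.
With n = 192: PMT = 2,000,000 / ([(1 − (1+r)^−n)/r] × (1+r)) = €19,841.00

€19,841.00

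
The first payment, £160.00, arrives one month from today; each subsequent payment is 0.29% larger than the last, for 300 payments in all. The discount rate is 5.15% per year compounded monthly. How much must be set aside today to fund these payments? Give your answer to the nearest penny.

£39,126.90

Periodic rate r = 0.0515/12 per month; n is counted in months.
Growing ordinary annuity: PV = PMT₁ × [1 − ((1+g)/(1+r))^n] / (r − g) = 160 × [1 − ((1+0.0029)/(1+r))^300] / (r − 0.0029) = £39,126.90.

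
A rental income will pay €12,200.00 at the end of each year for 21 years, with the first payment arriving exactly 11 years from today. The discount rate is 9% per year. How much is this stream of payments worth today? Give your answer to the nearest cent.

€47,886.76

Ordinary annuity of 21 payments, first payment at period 11.
Periodic rate r = 0.09 per year.
The ordinary-annuity PV formula values the stream one period before the first payment (period 10); discount that back 10 periods:
PV₀ = 12,200 × [1 − (1+r)^−21] / r × (1+r)^−10 = €47,886.76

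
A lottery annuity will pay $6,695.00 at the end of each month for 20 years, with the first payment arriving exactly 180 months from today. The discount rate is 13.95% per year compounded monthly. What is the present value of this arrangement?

$68,212.98

Ordinary annuity of 240 payments, first payment at period 180.
Periodic rate r = 0.1395/12 per month; n is counted in months.
The ordinary-annuity PV formula values the stream one period before the first payment (period 179); discount that back 179 periods:
PV₀ = 6,695 × [1 − (1+r)^−240] / r × (1+r)^−179 = $68,212.98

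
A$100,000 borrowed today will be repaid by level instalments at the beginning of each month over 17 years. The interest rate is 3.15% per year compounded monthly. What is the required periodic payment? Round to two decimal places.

A$632.07

Level annuity due; solve PV = PMT × [(1 − (1+r)^−n)/r] × (1+r) for PMT.
Periodic rate r = 0.0315/12 per month; n is counted in months.
With n = 204: PMT = 100,000 / ([(1 − (1+r)^−n)/r] × (1+r)) = A$632.07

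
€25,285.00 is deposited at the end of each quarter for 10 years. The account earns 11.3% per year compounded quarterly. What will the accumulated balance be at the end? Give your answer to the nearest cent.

This is an ordinary annuity: 40 deposits of €25,285.00 at the end of each quarter.
Periodic rate r = 0.113/4 per quarter; n is counted in quarters.
FV = PMT × [((1+r)^n − 1)/r] = 25,285 × [(1+r)^40 − 1] / r = €1,832,634.58

€1,832,634.58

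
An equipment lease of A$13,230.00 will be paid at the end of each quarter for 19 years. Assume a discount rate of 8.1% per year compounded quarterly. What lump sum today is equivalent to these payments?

A$510,958.59

This is an ordinary annuity: 76 payments of A$13,230.00 at the end of each quarter.
Periodic rate r = 0.081/4 per quarter; n is counted in quarters.
PV = PMT × [(1 − (1+r)^−n)/r] = 13,230 × [1 − (1+r)^−76] / r = A$510,958.59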